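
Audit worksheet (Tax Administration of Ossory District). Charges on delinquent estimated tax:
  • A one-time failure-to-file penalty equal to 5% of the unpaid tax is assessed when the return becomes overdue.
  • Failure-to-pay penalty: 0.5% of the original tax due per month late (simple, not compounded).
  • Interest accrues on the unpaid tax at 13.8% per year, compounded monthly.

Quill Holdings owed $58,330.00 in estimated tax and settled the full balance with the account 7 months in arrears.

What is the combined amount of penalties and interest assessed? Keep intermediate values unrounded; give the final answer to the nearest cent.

$9,818.75

Failure-to-file penalty: 5% × $58,330.00 = $2,916.50
Failure-to-pay penalty: 7 × 0.5% × $58,330.00 = $2,041.55
Interest (13.8%/yr ÷ 12 = 1.15%/month): $58,330.00 × ((1 + 0.0115)^7 − 1) = $4,860.7029…
Penalties + interest = $4,958.0500 + $4,860.7029… = $9,818.75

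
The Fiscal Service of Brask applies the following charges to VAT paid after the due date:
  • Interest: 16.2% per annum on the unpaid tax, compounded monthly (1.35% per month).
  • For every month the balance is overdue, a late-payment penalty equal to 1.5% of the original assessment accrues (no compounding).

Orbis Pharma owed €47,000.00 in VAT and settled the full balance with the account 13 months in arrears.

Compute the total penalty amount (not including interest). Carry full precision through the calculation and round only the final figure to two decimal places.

€9,165.00

Late-payment penalty = 1.5% × €47,000.00 × 13 mo = €9,165.00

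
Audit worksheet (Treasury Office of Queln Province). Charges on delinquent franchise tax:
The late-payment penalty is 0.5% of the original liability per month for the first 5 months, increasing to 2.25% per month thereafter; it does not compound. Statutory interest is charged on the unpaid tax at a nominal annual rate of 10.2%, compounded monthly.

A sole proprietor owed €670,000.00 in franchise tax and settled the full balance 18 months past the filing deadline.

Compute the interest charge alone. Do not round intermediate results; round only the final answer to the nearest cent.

€110,263.06

Interest (10.2%/yr ÷ 12 = 0.85%/month): €670,000.00 × ((1 + 0.0085)^18 − 1) = €110,263.0636…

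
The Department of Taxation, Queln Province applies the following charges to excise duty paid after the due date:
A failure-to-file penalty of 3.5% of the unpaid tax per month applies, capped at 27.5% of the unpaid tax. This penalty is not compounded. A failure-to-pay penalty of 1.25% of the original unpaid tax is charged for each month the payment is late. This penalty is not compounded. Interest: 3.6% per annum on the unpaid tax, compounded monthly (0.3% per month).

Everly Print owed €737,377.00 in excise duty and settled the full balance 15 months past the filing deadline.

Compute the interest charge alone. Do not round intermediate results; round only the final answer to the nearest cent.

Interest: €737,377.00 × ((1 + 0.003)^15 − 1) = €737,377.00 × 0.0459574… = €33,887.9270…

€33,887.93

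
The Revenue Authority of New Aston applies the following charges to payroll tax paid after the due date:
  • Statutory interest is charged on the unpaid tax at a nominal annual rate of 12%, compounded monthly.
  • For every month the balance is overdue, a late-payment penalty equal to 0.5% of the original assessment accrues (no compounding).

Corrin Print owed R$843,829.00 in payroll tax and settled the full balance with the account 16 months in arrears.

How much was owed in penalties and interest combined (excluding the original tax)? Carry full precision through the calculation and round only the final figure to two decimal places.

Late-payment penalty = 0.5% × R$843,829.00 × 16 mo = R$67,506.32
Interest (12%/yr ÷ 12 = 1%/month): R$843,829.00 × ((1 + 0.01)^16 − 1) = R$145,626.8654…
Penalties + interest = R$67,506.3200 + R$145,626.8654… = R$213,133.19

R$213,133.19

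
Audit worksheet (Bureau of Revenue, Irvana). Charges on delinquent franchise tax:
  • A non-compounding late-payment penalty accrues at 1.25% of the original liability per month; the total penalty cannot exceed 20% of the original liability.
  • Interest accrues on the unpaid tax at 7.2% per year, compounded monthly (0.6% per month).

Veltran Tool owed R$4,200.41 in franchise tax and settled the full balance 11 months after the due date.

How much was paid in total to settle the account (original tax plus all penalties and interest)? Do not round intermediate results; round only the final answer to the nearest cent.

R$5,063.66

Penalty: 11 × 1.25% × R$4,200.41 = R$577.56… (below the 20% cap of R$840.08…)
Interest: R$4,200.41 × ((1 + 0.006)^11 − 1) = R$4,200.41 × 0.0680161… = R$285.6954…
Total = R$4,200.41 + R$577.5564… + R$285.6954… = R$5,063.66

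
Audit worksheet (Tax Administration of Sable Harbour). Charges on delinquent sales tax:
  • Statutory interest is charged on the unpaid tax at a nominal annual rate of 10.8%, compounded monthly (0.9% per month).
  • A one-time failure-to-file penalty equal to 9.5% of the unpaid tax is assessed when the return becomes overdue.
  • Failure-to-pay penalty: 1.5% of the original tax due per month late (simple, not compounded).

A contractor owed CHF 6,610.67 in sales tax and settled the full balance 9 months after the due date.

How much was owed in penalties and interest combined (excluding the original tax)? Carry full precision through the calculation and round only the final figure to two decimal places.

CHF 2,075.61

Failure-to-file penalty: 9.5% × CHF 6,610.67 = CHF 628.01…
Failure-to-pay penalty: 9 × 1.5% × CHF 6,610.67 = CHF 892.44…
Interest: CHF 6,610.67 × ((1 + 0.009)^9 − 1) = CHF 6,610.67 × 0.0839781… = CHF 555.1513…
Penalties + interest = CHF 1,520.4541 + CHF 555.1513… = CHF 2,075.61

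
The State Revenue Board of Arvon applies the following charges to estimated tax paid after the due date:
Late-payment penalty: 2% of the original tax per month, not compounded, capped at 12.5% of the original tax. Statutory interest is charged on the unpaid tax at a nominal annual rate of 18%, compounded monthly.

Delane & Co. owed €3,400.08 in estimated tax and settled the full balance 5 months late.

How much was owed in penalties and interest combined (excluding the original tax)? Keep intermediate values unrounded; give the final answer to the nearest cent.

€602.78

Penalty: 5 × 2% × €3,400.08 = €340.01… (below the 12.5% cap of €425.01)
Interest (18%/yr ÷ 12 = 1.5%/month): €3,400.08 × ((1 + 0.015)^5 − 1) = €262.7718…
Penalties + interest = €340.0080 + €262.7718… = €602.78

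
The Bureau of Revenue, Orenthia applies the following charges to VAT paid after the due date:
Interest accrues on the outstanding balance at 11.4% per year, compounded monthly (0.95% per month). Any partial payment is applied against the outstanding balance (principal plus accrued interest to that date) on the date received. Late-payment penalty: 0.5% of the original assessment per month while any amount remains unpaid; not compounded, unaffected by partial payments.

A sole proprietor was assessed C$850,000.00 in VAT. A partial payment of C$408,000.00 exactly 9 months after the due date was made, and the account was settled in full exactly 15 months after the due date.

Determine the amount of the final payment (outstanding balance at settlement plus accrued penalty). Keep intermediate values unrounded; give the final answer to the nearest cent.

C$611,455.68

Balance at month 9: C$850,000.0000 × (1 + 0.0095)^9 = C$925,498.7473…
After C$408,000.00 payment: C$925,498.7473… − C$408,000.00 = C$517,498.7473…
Balance at month 15: C$517,498.7473… × (1 + 0.0095)^6 = C$547,705.6770…
Penalty: 15 × 0.5% × C$850,000.00 = C$63,750.00
Final settlement = outstanding balance + penalty = C$547,705.6770… + C$63,750.00 = C$611,455.68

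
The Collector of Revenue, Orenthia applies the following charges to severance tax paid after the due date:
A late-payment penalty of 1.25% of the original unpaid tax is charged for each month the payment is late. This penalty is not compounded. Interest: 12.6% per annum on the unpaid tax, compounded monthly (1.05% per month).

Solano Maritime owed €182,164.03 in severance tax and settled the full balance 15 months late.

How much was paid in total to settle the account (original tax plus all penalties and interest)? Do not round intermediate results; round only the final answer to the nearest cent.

Late-payment penalty: 15 × 1.25% × €182,164.03 = €34,155.76…
Interest: €182,164.03 × ((1 + 0.0105)^15 − 1) = €182,164.03 × 0.1696200… = €30,898.6539…
Total = €182,164.03 + €34,155.7556… + €30,898.6539… = €247,218.44

€247,218.44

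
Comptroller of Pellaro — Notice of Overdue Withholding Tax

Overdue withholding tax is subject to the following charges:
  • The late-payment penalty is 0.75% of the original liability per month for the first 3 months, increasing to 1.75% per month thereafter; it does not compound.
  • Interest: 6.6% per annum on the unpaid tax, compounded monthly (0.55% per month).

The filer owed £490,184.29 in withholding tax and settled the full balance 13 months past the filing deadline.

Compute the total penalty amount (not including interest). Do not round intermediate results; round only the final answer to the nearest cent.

Penalty, months 1–3: 3 × 0.75% × £490,184.29 = £11,029.15…
Penalty, months 4–13: 10 × 1.75% × £490,184.29 = £85,782.25…
Total penalty = £11,029.15… + £85,782.25… = £96,811.40

£96,811.40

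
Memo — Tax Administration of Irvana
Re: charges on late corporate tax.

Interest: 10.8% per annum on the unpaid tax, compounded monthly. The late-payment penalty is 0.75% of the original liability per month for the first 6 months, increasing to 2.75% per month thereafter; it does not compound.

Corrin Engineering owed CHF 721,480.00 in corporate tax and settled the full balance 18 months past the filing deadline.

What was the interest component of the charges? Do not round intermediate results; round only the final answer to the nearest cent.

CHF 126,265.10

Interest (10.8%/yr ÷ 12 = 0.9%/month): CHF 721,480.00 × ((1 + 0.009)^18 − 1) = CHF 126,265.1013…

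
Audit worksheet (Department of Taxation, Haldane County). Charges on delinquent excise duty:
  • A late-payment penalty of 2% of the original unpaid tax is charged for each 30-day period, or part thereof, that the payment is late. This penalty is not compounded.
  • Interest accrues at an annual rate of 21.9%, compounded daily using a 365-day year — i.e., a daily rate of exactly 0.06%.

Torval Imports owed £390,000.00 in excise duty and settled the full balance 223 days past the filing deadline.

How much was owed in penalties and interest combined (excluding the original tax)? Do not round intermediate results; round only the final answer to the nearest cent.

Penalty periods: ⌈223/30⌉ = 8; penalty = 8 × 2% × £390,000.00 = £62,400.00
Interest: £390,000.00 × ((1 + 0.0006)^223 − 1) = £390,000.00 × 0.14311830… = £55,816.1357…
Penalties + interest = £62,400.0000 + £55,816.1357… = £118,216.14

£118,216.14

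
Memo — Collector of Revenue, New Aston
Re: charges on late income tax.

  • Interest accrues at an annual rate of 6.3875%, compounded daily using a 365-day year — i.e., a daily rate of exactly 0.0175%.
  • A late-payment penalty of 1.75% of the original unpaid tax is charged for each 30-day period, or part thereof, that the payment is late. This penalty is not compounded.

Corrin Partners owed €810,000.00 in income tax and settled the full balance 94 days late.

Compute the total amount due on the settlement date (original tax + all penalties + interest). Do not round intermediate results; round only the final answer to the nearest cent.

€880,133.51

Penalty periods: ⌈94/30⌉ = 4; penalty = 4 × 1.75% × €810,000.00 = €56,700.00
Interest: €810,000.00 × ((1 + 0.000175)^94 − 1) = €810,000.00 × 0.01658458… = €13,433.5123…
Total = €810,000.00 + €56,700.0000 + €13,433.5123… = €880,133.51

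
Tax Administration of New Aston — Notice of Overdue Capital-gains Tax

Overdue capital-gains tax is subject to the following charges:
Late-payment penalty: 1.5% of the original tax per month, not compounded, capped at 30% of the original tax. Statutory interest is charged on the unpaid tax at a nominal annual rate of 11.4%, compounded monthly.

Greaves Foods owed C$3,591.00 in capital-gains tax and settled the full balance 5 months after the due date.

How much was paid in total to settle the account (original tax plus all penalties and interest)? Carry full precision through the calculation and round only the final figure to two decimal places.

C$4,034.17

Penalty: 5 × 1.5% × C$3,591.00 = C$269.33… (below the 30% cap of C$1,077.30)
Interest (11.4%/yr ÷ 12 = 0.95%/month): C$3,591.00 × ((1 + 0.0095)^5 − 1) = C$173.8443…
Total = C$3,591.00 + C$269.3250 + C$173.8443… = C$4,034.17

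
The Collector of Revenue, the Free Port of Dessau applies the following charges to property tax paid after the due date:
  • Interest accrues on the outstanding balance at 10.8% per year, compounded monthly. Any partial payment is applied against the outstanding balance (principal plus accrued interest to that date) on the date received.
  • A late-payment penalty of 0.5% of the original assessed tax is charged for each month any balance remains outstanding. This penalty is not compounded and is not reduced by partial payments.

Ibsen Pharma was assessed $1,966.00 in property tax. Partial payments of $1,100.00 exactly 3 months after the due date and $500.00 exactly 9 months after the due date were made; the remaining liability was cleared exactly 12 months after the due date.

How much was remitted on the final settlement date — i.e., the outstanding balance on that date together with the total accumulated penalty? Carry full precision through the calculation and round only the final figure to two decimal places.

$601.12

Monthly rate = 10.8% ÷ 12 = 0.9%
Balance at month 3: $1,966.0000 × (1 + 0.009)^3 = $2,019.5612…
After $1,100.00 payment: $2,019.5612… − $1,100.00 = $919.5612…
Balance at month 9: $919.5612… × (1 + 0.009)^6 = $970.3482…
After $500.00 payment: $970.3482… − $500.00 = $470.3482…
Balance at month 12: $470.3482… × (1 + 0.009)^3 = $483.1623…
Penalty: 12 × 0.5% × $1,966.00 = $117.96
Final settlement = outstanding balance + penalty = $483.1623… + $117.96 = $601.12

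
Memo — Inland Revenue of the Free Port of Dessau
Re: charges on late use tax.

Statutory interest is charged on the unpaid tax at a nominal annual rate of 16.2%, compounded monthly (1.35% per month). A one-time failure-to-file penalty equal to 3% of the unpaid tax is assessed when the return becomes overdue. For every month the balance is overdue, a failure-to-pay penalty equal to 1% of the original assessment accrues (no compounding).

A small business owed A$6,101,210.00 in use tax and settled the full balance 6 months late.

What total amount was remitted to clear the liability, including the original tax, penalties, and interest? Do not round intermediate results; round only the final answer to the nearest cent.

A$7,161,499.37

Failure-to-file penalty: 3% × A$6,101,210.00 = A$183,036.30
Failure-to-pay penalty: 6 × 1% × A$6,101,210.00 = A$366,072.60
Interest: A$6,101,210.00 × ((1 + 0.0135)^6 − 1) = A$6,101,210.00 × 0.0837835… = A$511,180.4744…
Total = A$6,101,210.00 + A$549,108.9000 + A$511,180.4744… = A$7,161,499.37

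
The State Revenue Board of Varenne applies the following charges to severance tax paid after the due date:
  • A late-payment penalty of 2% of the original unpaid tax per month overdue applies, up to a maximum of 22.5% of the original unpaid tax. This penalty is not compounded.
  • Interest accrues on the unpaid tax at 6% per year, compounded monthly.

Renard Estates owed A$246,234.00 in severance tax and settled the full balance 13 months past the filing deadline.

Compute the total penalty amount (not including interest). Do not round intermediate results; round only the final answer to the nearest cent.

Penalty (uncapped): 13 × 2% × A$246,234.00 = A$64,020.84; cap = 22.5% × A$246,234.00 = A$55,402.65 → penalty = A$55,402.65

A$55,402.65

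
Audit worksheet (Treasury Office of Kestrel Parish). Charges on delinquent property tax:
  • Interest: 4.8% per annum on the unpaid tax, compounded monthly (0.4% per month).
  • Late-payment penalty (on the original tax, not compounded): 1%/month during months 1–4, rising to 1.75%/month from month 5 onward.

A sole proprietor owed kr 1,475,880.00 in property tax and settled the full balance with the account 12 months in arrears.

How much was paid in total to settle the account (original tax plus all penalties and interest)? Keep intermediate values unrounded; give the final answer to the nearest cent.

Penalty, months 1–4: 4 × 1% × kr 1,475,880.00 = kr 59,035.20
Penalty, months 5–12: 8 × 1.75% × kr 1,475,880.00 = kr 206,623.20
Interest: kr 1,475,880.00 × ((1 + 0.004)^12 − 1) = kr 1,475,880.00 × 0.0490702… = kr 72,421.7379…
Total = kr 1,475,880.00 + kr 265,658.4000 + kr 72,421.7379… = kr 1,813,960.14

kr 1,813,960.14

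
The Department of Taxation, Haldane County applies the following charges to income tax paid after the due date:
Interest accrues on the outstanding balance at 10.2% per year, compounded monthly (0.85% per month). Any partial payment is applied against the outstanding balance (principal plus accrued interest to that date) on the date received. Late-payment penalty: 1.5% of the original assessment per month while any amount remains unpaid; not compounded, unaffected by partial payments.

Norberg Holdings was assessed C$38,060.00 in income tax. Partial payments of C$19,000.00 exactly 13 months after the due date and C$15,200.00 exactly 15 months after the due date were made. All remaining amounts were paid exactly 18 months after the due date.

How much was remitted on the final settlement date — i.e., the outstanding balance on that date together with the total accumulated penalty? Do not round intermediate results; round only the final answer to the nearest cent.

C$19,187.55

Balance at month 13: C$38,060.0000 × (1 + 0.0085)^13 = C$42,486.9462…
After C$19,000.00 payment: C$42,486.9462… − C$19,000.00 = C$23,486.9462…
Balance at month 15: C$23,486.9462… × (1 + 0.0085)^2 = C$23,887.9212…
After C$15,200.00 payment: C$23,887.9212… − C$15,200.00 = C$8,687.9212…
Balance at month 18: C$8,687.9212… × (1 + 0.0085)^3 = C$8,911.3517…
Penalty: 18 × 1.5% × C$38,060.00 = C$10,276.20
Final settlement = outstanding balance + penalty = C$8,911.3517… + C$10,276.20 = C$19,187.55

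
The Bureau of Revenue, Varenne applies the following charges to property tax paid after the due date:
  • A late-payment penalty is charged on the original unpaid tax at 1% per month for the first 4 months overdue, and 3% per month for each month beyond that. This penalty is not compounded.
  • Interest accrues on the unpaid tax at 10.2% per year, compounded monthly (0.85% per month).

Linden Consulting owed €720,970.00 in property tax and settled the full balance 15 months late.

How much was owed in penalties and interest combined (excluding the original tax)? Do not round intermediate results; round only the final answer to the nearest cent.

Penalty, months 1–4: 4 × 1% × €720,970.00 = €28,838.80
Penalty, months 5–15: 11 × 3% × €720,970.00 = €237,920.10
Interest: €720,970.00 × ((1 + 0.0085)^15 − 1) = €720,970.00 × 0.1353729… = €97,599.8267…
Penalties + interest = €266,758.9000 + €97,599.8267… = €364,358.73

€364,358.73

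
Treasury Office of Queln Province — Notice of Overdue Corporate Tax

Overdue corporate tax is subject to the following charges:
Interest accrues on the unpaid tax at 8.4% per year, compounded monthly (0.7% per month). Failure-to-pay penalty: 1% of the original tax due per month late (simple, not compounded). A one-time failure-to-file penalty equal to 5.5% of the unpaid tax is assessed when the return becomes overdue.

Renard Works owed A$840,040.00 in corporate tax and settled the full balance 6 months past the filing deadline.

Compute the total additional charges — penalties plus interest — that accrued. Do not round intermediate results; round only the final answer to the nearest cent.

Failure-to-file penalty: 5.5% × A$840,040.00 = A$46,202.20
Failure-to-pay penalty: 6 × 1% × A$840,040.00 = A$50,402.40
Interest: A$840,040.00 × ((1 + 0.007)^6 − 1) = A$840,040.00 × 0.0427419… = A$35,904.9024…
Penalties + interest = A$96,604.6000 + A$35,904.9024… = A$132,509.50

A$132,509.50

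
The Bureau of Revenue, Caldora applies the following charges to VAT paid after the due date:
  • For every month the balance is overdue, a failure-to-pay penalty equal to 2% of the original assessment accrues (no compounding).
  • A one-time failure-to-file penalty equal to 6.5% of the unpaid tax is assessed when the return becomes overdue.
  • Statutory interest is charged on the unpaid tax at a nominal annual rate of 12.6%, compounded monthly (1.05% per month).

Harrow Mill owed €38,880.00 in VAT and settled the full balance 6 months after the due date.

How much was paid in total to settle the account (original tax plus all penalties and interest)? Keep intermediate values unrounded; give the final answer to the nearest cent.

Failure-to-file penalty: 6.5% × €38,880.00 = €2,527.20
Failure-to-pay penalty: 6 × 2% × €38,880.00 = €4,665.60
Interest: €38,880.00 × ((1 + 0.0105)^6 − 1) = €38,880.00 × 0.0646771… = €2,514.6451…
Total = €38,880.00 + €7,192.8000 + €2,514.6451… = €48,587.45

€48,587.45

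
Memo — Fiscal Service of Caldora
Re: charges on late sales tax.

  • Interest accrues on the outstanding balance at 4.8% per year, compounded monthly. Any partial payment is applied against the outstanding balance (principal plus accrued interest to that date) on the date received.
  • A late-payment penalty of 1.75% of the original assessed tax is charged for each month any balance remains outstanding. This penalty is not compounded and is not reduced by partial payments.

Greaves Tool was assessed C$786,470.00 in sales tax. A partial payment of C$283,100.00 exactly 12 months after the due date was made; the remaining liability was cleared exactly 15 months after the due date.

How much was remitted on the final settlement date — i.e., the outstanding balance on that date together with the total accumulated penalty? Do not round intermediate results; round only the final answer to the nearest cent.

C$754,940.22

Monthly rate = 4.8% ÷ 12 = 0.4%
Balance at month 12: C$786,470.0000 × (1 + 0.004)^12 = C$825,062.2461…
After C$283,100.00 payment: C$825,062.2461… − C$283,100.00 = C$541,962.2461…
Balance at month 15: C$541,962.2461… × (1 + 0.004)^3 = C$548,491.8419…
Penalty: 15 × 1.75% × C$786,470.00 = C$206,448.38…
Final settlement = outstanding balance + penalty = C$548,491.8419… + C$206,448.38… = C$754,940.22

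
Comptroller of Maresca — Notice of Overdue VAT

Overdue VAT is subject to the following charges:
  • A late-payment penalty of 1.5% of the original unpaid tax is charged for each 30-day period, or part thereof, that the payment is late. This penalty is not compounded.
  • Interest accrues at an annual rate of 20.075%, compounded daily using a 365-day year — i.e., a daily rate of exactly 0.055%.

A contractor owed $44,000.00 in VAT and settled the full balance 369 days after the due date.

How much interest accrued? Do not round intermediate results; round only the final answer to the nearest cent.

Interest: $44,000.00 × ((1 + 0.00055)^369 − 1) = $44,000.00 × 0.22494287… = $9,897.4864…

$9,897.49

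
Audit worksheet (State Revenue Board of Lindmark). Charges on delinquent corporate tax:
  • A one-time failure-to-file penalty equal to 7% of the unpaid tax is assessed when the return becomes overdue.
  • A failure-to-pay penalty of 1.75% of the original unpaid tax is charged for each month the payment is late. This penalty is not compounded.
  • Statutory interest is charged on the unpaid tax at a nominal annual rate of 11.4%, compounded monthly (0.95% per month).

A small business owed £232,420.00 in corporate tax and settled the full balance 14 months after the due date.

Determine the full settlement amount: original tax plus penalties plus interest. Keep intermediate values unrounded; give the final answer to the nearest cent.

£338,527.43

Failure-to-file penalty: 7% × £232,420.00 = £16,269.40
Failure-to-pay penalty: 14 × 1.75% × £232,420.00 = £56,942.90
Interest: £232,420.00 × ((1 + 0.0095)^14 − 1) = £232,420.00 × 0.1415331… = £32,895.1335…
Total = £232,420.00 + £73,212.3000 + £32,895.1335… = £338,527.43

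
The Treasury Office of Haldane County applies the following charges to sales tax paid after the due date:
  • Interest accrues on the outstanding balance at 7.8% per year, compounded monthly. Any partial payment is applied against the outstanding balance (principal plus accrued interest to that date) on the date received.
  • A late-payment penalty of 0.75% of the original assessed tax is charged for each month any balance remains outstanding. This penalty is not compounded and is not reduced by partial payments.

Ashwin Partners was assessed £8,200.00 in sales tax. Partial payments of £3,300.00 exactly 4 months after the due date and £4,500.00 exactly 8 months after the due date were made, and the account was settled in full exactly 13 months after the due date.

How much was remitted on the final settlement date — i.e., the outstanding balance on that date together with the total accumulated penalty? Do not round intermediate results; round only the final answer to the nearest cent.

Monthly rate = 7.8% ÷ 12 = 0.65%
Balance at month 4: £8,200.0000 × (1 + 0.0065)^4 = £8,415.2877…
After £3,300.00 payment: £8,415.2877… − £3,300.00 = £5,115.2877…
Balance at month 8: £5,115.2877… × (1 + 0.0065)^4 = £5,249.5876…
After £4,500.00 payment: £5,249.5876… − £4,500.00 = £749.5876…
Balance at month 13: £749.5876… × (1 + 0.0065)^5 = £774.2679…
Penalty: 13 × 0.75% × £8,200.00 = £799.50
Final settlement = outstanding balance + penalty = £774.2679… + £799.50 = £1,573.77

£1,573.77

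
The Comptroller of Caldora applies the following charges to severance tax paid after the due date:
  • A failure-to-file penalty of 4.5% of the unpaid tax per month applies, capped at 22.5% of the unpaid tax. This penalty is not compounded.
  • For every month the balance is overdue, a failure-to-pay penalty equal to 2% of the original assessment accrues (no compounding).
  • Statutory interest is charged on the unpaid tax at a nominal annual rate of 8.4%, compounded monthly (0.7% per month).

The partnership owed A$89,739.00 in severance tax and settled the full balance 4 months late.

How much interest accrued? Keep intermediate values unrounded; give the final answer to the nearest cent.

Interest: A$89,739.00 × ((1 + 0.007)^4 − 1) = A$89,739.00 × 0.0282954… = A$2,539.1986…

A$2,539.20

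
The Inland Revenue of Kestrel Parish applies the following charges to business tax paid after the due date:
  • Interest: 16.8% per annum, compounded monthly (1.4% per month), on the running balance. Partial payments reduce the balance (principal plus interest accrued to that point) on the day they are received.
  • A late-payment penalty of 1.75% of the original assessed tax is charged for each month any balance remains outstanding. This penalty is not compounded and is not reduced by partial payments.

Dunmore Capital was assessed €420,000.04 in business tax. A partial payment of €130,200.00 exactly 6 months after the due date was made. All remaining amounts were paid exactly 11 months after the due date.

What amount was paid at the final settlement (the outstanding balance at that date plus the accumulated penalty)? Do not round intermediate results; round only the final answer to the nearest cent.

€430,680.45

Balance at month 6: €420,000.0400 × (1 + 0.014)^6 = €456,538.1365…
After €130,200.00 payment: €456,538.1365… − €130,200.00 = €326,338.1365…
Balance at month 11: €326,338.1365… × (1 + 0.014)^5 = €349,830.4463…
Penalty: 11 × 1.75% × €420,000.04 = €80,850.01…
Final settlement = outstanding balance + penalty = €349,830.4463… + €80,850.01… = €430,680.45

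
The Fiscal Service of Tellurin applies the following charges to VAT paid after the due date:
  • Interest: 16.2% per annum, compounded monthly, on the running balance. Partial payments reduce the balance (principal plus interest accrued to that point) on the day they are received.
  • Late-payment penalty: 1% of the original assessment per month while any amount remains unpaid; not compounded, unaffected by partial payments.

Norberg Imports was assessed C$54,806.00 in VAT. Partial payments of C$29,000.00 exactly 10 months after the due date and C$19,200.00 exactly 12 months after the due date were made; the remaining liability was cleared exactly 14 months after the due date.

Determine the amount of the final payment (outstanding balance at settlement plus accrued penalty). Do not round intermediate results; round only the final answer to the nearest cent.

Monthly rate = 16.2% ÷ 12 = 1.35%
Balance at month 10: C$54,806.0000 × (1 + 0.0135)^10 = C$62,670.8574…
After C$29,000.00 payment: C$62,670.8574… − C$29,000.00 = C$33,670.8574…
Balance at month 12: C$33,670.8574… × (1 + 0.0135)^2 = C$34,586.1071…
After C$19,200.00 payment: C$34,586.1071… − C$19,200.00 = C$15,386.1071…
Balance at month 14: C$15,386.1071… × (1 + 0.0135)^2 = C$15,804.3361…
Penalty: 14 × 1% × C$54,806.00 = C$7,672.84
Final settlement = outstanding balance + penalty = C$15,804.3361… + C$7,672.84 = C$23,477.18

C$23,477.18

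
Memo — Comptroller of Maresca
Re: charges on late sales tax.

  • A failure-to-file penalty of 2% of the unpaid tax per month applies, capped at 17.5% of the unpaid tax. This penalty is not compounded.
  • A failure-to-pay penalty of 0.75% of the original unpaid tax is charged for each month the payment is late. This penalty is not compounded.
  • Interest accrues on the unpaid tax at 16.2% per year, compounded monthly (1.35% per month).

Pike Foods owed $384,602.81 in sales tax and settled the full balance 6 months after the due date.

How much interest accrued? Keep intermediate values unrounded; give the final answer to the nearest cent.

Interest: $384,602.81 × ((1 + 0.0135)^6 − 1) = $384,602.81 × 0.0837835… = $32,223.3535…

$32,223.35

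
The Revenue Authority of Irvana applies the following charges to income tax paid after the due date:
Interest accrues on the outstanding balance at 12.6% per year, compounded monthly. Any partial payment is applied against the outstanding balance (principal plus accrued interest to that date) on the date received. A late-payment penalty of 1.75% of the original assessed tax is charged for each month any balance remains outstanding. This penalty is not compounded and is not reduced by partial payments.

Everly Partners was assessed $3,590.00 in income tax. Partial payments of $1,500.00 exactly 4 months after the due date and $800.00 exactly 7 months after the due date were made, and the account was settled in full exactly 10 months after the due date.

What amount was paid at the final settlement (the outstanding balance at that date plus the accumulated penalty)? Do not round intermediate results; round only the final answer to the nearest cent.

Monthly rate = 12.6% ÷ 12 = 1.05%
Balance at month 4: $3,590.0000 × (1 + 0.0105)^4 = $3,743.1715…
After $1,500.00 payment: $3,743.1715… − $1,500.00 = $2,243.1715…
Balance at month 7: $2,243.1715… × (1 + 0.0105)^3 = $2,314.5759…
After $800.00 payment: $2,314.5759… − $800.00 = $1,514.5759…
Balance at month 10: $1,514.5759… × (1 + 0.0105)^3 = $1,562.7877…
Penalty: 10 × 1.75% × $3,590.00 = $628.25
Final settlement = outstanding balance + penalty = $1,562.7877… + $628.25 = $2,191.04

$2,191.04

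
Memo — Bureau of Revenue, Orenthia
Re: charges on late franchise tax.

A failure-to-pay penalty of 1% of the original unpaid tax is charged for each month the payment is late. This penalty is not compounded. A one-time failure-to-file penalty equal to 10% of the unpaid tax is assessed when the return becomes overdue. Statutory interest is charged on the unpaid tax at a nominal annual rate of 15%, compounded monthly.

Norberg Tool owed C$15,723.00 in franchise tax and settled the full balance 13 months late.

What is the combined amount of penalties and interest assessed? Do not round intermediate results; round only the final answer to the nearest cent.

Failure-to-file penalty: 10% × C$15,723.00 = C$1,572.30
Failure-to-pay penalty = 1% × C$15,723.00 × 13 mo = C$2,043.99
Interest (15%/yr ÷ 12 = 1.25%/month): C$15,723.00 × ((1 + 0.0125)^13 − 1) = C$2,755.6751…
Penalties + interest = C$3,616.2900 + C$2,755.6751… = C$6,371.97

C$6,371.97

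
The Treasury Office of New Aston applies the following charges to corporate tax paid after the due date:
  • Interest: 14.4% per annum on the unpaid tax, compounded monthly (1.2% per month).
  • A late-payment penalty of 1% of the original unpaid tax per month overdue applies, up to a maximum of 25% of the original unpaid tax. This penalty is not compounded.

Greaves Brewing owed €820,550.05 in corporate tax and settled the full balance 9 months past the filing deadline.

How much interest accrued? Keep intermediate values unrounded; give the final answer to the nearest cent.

Interest: €820,550.05 × ((1 + 0.012)^9 − 1) = €820,550.05 × 0.1133318… = €92,994.4112…

€92,994.41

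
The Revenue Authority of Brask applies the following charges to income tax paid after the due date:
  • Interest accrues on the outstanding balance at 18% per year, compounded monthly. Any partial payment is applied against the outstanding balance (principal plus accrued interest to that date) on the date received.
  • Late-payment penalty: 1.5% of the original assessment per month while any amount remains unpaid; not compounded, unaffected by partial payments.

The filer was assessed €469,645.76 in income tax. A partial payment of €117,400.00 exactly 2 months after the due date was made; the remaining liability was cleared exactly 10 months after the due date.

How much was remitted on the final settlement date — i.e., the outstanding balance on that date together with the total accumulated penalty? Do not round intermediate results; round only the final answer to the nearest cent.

Monthly rate = 18% ÷ 12 = 1.5%
Balance at month 2: €469,645.7600 × (1 + 0.015)^2 = €483,840.8031…
After €117,400.00 payment: €483,840.8031… − €117,400.00 = €366,440.8031…
Balance at month 10: €366,440.8031… × (1 + 0.015)^8 = €412,792.8481…
Penalty: 10 × 1.5% × €469,645.76 = €70,446.86…
Final settlement = outstanding balance + penalty = €412,792.8481… + €70,446.86… = €483,239.71

€483,239.71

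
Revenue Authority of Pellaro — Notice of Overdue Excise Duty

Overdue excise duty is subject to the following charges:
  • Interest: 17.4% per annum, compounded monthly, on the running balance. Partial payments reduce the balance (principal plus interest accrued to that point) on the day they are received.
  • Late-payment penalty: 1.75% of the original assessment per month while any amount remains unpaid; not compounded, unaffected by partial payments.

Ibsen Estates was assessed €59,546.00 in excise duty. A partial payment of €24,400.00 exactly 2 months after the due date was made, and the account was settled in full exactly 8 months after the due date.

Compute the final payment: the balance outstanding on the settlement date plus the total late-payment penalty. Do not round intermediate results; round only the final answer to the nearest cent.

€48,549.42

Monthly rate = 17.4% ÷ 12 = 1.45%
Balance at month 2: €59,546.0000 × (1 + 0.0145)^2 = €61,285.3535…
After €24,400.00 payment: €61,285.3535… − €24,400.00 = €36,885.3535…
Balance at month 8: €36,885.3535… × (1 + 0.0145)^6 = €40,212.9801…
Penalty: 8 × 1.75% × €59,546.00 = €8,336.44
Final settlement = outstanding balance + penalty = €40,212.9801… + €8,336.44 = €48,549.42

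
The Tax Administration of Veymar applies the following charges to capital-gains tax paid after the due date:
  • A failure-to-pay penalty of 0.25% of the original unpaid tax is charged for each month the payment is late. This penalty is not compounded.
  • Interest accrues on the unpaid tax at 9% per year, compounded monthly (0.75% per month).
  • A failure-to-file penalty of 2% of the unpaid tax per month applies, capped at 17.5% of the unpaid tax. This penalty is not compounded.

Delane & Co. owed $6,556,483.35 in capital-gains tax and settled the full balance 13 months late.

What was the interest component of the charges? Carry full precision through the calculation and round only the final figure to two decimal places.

$668,829.81

Interest: $6,556,483.35 × ((1 + 0.0075)^13 − 1) = $6,556,483.35 × 0.1020104… = $668,829.8130…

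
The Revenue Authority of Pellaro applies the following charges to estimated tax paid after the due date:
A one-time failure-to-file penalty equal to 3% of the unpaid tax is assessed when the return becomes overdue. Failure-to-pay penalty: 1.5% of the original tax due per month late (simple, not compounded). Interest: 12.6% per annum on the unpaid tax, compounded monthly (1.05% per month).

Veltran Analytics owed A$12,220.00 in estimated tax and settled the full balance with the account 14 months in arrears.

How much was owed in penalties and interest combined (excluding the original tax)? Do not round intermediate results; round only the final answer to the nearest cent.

A$4,857.04

Failure-to-file penalty: 3% × A$12,220.00 = A$366.60
Failure-to-pay penalty: 14 × 1.5% × A$12,220.00 = A$2,566.20
Interest: A$12,220.00 × ((1 + 0.0105)^14 − 1) = A$12,220.00 × 0.1574666… = A$1,924.2413…
Penalties + interest = A$2,932.8000 + A$1,924.2413… = A$4,857.04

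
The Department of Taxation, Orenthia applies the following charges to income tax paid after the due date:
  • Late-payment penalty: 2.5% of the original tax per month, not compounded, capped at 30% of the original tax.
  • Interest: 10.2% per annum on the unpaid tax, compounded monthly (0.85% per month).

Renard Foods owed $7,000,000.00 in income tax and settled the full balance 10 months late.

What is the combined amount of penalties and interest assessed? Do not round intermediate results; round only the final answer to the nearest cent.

Penalty: 10 × 2.5% × $7,000,000.00 = $1,750,000.00 (below the 30% cap of $2,100,000.00)
Interest: $7,000,000.00 × ((1 + 0.0085)^10 − 1) = $7,000,000.00 × 0.0883261… = $618,282.3673…
Penalties + interest = $1,750,000.0000 + $618,282.3673… = $2,368,282.37

$2,368,282.37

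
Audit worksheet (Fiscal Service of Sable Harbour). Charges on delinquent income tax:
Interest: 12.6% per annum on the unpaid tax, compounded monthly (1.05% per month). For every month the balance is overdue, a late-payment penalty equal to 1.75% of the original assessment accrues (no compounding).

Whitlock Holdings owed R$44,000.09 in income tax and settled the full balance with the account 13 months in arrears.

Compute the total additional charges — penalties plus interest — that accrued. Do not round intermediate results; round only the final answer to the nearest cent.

Late-payment penalty: 13 × 1.75% × R$44,000.09 = R$10,010.02…
Interest: R$44,000.09 × ((1 + 0.0105)^13 − 1) = R$44,000.09 × 0.1454394… = R$6,399.3484…
Penalties + interest = R$10,010.0205… + R$6,399.3484… = R$16,409.37

R$16,409.37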